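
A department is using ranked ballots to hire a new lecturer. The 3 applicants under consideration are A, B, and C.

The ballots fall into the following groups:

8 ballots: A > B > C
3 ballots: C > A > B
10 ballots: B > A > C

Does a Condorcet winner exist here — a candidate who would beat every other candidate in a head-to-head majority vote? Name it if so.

A

Head-to-head results (21 voters total):
A vs B: A wins 11–10.
A vs C: A wins 18–3.
B vs C: B wins 18–3.
A beats each rival — B (11–10), C (18–3) — so A is the Condorcet winner.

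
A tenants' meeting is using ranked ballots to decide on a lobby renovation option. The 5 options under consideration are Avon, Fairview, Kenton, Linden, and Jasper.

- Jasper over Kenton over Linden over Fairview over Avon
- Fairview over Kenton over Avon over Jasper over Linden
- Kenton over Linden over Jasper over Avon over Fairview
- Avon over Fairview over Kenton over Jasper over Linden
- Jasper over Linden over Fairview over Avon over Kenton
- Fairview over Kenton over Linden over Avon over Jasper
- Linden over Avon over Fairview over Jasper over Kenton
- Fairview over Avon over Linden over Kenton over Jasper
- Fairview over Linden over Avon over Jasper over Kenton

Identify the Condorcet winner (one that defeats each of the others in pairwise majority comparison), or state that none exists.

Fairview

Head-to-head results (9 voters total):
Avon vs Fairview: Fairview wins 6–3.
Avon vs Kenton: Avon wins 5–4.
Avon vs Linden: Linden wins 6–3.
Avon vs Jasper: Avon wins 6–3.
Fairview vs Kenton: Fairview wins 7–2.
Fairview vs Linden: Fairview wins 5–4.
Fairview vs Jasper: Fairview wins 6–3.
Kenton vs Linden: Kenton wins 5–4.
Kenton vs Jasper: Kenton wins 5–4.
Linden vs Jasper: Linden wins 5–4.
Fairview beats each rival — Avon (6–3), Kenton (7–2), Linden (5–4), Jasper (6–3) — so Fairview is the Condorcet winner.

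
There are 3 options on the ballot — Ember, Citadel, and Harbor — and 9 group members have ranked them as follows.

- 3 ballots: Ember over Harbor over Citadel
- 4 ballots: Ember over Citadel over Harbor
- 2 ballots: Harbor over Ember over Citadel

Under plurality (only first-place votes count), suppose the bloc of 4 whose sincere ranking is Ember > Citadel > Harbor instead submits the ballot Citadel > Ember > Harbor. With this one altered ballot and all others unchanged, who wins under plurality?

First-place totals with the altered ballot: Ember 3, Citadel 4, Harbor 2.
The switch changes the winner from Ember to Citadel.

Citadel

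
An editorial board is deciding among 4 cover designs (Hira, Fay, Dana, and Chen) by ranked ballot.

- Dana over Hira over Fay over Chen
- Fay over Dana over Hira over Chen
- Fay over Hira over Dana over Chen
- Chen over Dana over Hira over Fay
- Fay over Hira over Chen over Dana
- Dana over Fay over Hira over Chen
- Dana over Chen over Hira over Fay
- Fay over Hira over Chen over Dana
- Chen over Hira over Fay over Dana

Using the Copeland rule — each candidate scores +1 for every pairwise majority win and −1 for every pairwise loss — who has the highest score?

Fay

Pairwise results:
  Hira vs Fay: Fay wins 5–4.
  Hira vs Dana: Dana wins 5–4.
  Hira vs Chen: Hira wins 6–3.
  Fay vs Dana: Fay wins 5–4.
  Fay vs Chen: Fay wins 6–3.
  Dana vs Chen: Dana wins 5–4.
Copeland scores (wins − losses):
  Hira: 1 − 2 = -1
  Fay: 3 − 0 = 3
  Dana: 2 − 1 = 1
  Chen: 0 − 3 = -3
Fay has the best Copeland score.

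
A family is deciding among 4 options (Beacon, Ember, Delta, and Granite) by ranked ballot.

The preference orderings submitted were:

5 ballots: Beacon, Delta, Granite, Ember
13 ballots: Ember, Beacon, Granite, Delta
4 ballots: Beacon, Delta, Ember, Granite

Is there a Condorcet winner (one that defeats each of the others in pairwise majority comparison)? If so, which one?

Ember

Head-to-head results (22 voters total):
Beacon vs Ember: Ember wins 13–9.
Beacon vs Delta: Beacon wins 22–0.
Beacon vs Granite: Beacon wins 22–0.
Ember vs Delta: Ember wins 13–9.
Ember vs Granite: Ember wins 17–5.
Delta vs Granite: Granite wins 13–9.
Ember beats each rival — Beacon (13–9), Delta (13–9), Granite (17–5) — so Ember is the Condorcet winner.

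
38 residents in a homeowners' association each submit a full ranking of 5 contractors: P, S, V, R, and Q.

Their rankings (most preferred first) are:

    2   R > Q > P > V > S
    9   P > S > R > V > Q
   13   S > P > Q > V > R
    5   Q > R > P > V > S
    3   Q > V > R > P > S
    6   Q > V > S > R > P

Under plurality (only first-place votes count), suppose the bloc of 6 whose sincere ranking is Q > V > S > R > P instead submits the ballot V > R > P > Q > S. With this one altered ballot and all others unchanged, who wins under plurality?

First-place totals with the altered ballot: P 9, S 13, V 6, R 2, Q 8.
The switch changes the winner from Q to S.

S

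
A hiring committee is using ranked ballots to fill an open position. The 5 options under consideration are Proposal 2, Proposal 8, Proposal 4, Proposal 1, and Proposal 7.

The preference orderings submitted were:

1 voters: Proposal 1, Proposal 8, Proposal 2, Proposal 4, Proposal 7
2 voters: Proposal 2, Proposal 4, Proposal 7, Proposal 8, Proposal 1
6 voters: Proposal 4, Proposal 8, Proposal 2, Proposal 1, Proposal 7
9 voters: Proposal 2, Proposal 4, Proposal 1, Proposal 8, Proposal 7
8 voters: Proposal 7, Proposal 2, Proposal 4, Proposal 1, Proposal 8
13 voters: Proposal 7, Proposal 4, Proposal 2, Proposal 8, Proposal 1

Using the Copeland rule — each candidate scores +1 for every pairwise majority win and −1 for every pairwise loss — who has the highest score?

Pairwise results:
  Proposal 2 vs Proposal 8: Proposal 2 wins 32–7.
  Proposal 2 vs Proposal 4: Proposal 2 wins 20–19.
  Proposal 2 vs Proposal 1: Proposal 2 wins 38–1.
  Proposal 2 vs Proposal 7: Proposal 7 wins 21–18.
  Proposal 8 vs Proposal 4: Proposal 4 wins 38–1.
  Proposal 8 vs Proposal 1: Proposal 8 wins 21–18.
  Proposal 8 vs Proposal 7: Proposal 7 wins 23–16.
  Proposal 4 vs Proposal 1: Proposal 4 wins 38–1.
  Proposal 4 vs Proposal 7: Proposal 7 wins 21–18.
  Proposal 1 vs Proposal 7: Proposal 7 wins 23–16.
Copeland scores (wins − losses):
  Proposal 2: 3 − 1 = 2
  Proposal 8: 1 − 3 = -2
  Proposal 4: 2 − 2 = 0
  Proposal 1: 0 − 4 = -4
  Proposal 7: 4 − 0 = 4
Proposal 7 has the best Copeland score.

Proposal 7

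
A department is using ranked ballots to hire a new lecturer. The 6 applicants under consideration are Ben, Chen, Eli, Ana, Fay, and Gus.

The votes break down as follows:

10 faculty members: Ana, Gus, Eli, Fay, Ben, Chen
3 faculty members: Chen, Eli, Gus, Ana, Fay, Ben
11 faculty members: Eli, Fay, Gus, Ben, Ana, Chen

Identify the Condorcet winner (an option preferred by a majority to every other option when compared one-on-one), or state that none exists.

Eli

Head-to-head results (24 voters total):
Ben vs Chen: Ben wins 21–3.
Ben vs Eli: Eli wins 24–0.
Ben vs Ana: Ana wins 13–11.
Ben vs Fay: Fay wins 24–0.
Ben vs Gus: Gus wins 24–0.
Chen vs Eli: Eli wins 21–3.
Chen vs Ana: Ana wins 21–3.
Chen vs Fay: Fay wins 21–3.
Chen vs Gus: Gus wins 21–3.
Eli vs Ana: Eli wins 14–10.
Eli vs Fay: Eli wins 24–0.
Eli vs Gus: Eli wins 14–10.
Ana vs Fay: Ana wins 13–11.
Ana vs Gus: Gus wins 14–10.
Fay vs Gus: Gus wins 13–11.
Eli beats each rival — Ben (24–0), Chen (21–3), Ana (14–10), Fay (24–0), Gus (14–10) — so Eli is the Condorcet winner.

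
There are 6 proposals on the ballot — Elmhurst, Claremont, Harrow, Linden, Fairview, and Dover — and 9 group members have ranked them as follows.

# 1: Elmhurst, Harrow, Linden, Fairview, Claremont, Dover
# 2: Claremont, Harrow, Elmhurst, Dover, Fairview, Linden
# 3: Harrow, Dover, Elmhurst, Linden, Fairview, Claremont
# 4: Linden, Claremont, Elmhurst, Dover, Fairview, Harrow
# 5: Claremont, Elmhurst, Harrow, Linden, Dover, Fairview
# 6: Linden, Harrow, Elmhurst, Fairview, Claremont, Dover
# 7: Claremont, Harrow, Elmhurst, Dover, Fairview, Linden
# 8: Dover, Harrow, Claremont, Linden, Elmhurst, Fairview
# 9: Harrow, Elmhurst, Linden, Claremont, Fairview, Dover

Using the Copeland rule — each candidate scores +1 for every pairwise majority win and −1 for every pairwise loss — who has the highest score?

Pairwise results:
  Elmhurst vs Claremont: Claremont wins 5–4.
  Elmhurst vs Harrow: Harrow wins 6–3.
  Elmhurst vs Linden: Elmhurst wins 6–3.
  Elmhurst vs Fairview: Elmhurst wins 9–0.
  Elmhurst vs Dover: Elmhurst wins 7–2.
  Claremont vs Harrow: Harrow wins 5–4.
  Claremont vs Linden: Linden wins 5–4.
  Claremont vs Fairview: Claremont wins 6–3.
  Claremont vs Dover: Claremont wins 7–2.
  Harrow vs Linden: Harrow wins 7–2.
  Harrow vs Fairview: Harrow wins 8–1.
  Harrow vs Dover: Harrow wins 7–2.
  Linden vs Fairview: Linden wins 7–2.
  Linden vs Dover: Linden wins 5–4.
  Fairview vs Dover: Dover wins 6–3.
Copeland scores (wins − losses):
  Elmhurst: 3 − 2 = 1
  Claremont: 3 − 2 = 1
  Harrow: 5 − 0 = 5
  Linden: 3 − 2 = 1
  Fairview: 0 − 5 = -5
  Dover: 1 − 4 = -3
Harrow has the best Copeland score.

Harrow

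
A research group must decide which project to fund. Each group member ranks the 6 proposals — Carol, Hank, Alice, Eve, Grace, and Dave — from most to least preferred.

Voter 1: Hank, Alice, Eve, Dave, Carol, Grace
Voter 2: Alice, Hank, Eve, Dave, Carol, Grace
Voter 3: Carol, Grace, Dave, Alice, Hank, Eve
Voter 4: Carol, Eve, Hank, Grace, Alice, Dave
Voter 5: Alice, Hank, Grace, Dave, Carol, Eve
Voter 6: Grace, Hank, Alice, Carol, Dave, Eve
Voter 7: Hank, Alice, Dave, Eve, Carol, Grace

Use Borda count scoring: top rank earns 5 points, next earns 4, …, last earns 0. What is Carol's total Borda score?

16

Borda scores:
  Carol: 1 + 1 + 5 + 5 + 1 + 2 + 1 = 16
  Hank: 5 + 4 + 1 + 3 + 4 + 4 + 5 = 26
  Alice: 4 + 5 + 2 + 1 + 5 + 3 + 4 = 24
  Eve: 3 + 3 + 0 + 4 + 0 + 0 + 2 = 12
  Grace: 0 + 0 + 4 + 2 + 3 + 5 + 0 = 14
  Dave: 2 + 2 + 3 + 0 + 2 + 1 + 3 = 13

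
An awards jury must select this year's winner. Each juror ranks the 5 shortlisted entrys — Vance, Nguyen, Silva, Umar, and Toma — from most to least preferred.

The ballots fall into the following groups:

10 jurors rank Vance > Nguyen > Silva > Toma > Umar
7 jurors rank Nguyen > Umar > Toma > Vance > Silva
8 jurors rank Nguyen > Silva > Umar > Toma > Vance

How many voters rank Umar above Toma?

Ballots ranking Umar above Toma: 7+8 = 15.
Ballots ranking Toma above Umar: 10.
So 15 of 25 voters prefer Umar to Toma.

15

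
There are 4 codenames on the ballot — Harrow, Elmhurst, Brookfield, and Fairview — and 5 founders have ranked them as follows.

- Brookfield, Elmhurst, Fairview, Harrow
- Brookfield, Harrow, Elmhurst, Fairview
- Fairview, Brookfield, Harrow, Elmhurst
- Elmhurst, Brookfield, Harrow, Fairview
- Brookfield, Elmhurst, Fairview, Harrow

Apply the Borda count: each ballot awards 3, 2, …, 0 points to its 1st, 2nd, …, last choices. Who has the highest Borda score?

Brookfield

Borda scores:
  Harrow: 0 + 2 + 1 + 1 + 0 = 4
  Elmhurst: 2 + 1 + 0 + 3 + 2 = 8
  Brookfield: 3 + 3 + 2 + 2 + 3 = 13
  Fairview: 1 + 0 + 3 + 0 + 1 = 5
Brookfield has the highest total.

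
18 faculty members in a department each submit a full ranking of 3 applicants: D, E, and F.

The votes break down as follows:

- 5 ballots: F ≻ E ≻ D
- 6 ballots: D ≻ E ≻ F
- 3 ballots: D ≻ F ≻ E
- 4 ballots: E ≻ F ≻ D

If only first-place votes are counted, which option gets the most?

D

First-place vote totals:
  D: 9
  E: 4
  F: 5
D has the most first-place votes.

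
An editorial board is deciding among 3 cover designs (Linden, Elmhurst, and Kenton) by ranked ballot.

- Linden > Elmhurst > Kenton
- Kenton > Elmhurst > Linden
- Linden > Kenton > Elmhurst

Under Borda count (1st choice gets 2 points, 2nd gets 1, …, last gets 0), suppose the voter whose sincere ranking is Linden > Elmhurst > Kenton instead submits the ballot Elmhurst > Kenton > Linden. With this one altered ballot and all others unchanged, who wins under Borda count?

Borda totals with the altered ballot: Linden 2, Elmhurst 3, Kenton 4.
The switch changes the winner from Linden to Kenton.

Kenton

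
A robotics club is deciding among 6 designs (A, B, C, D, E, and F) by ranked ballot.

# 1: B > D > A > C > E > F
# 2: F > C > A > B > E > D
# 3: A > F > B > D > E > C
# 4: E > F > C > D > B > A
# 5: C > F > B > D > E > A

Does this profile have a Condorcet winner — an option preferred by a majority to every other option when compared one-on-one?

Yes

Head-to-head results (5 voters total):
A vs B: B wins 3–2.
A vs C: C wins 3–2.
A vs D: D wins 3–2.
A vs E: A wins 3–2.
A vs F: F wins 3–2.
B vs C: C wins 3–2.
B vs D: B wins 4–1.
B vs E: B wins 4–1.
B vs F: F wins 4–1.
C vs D: C wins 3–2.
C vs E: C wins 3–2.
C vs F: F wins 3–2.
D vs E: D wins 3–2.
D vs F: F wins 4–1.
E vs F: F wins 3–2.
F beats each rival — A (3–2), B (4–1), C (3–2), D (4–1), E (3–2) — so F is the Condorcet winner.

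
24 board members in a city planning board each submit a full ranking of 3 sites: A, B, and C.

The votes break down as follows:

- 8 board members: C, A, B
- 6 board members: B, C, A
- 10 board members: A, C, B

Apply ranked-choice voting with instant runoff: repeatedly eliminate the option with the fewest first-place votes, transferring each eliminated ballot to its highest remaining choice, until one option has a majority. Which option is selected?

C

Round 1: A 10, C 8, B 6. B has the fewest and is eliminated.
Round 2: C 14, A 10. C has a majority.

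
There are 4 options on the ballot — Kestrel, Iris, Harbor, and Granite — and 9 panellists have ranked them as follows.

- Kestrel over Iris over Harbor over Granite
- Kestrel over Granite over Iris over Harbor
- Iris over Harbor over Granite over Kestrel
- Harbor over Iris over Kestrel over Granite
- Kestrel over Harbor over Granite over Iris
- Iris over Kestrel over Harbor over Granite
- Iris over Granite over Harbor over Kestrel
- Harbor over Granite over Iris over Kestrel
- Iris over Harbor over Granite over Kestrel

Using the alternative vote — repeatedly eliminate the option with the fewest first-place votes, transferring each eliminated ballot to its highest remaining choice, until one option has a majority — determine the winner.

Iris

Round 1: Iris 4, Kestrel 3, Harbor 2, Granite 0. Granite has the fewest and is eliminated.
Round 2: Iris 4, Kestrel 3, Harbor 2. Harbor has the fewest and is eliminated.
Round 3: Iris 6, Kestrel 3. Iris has a majority.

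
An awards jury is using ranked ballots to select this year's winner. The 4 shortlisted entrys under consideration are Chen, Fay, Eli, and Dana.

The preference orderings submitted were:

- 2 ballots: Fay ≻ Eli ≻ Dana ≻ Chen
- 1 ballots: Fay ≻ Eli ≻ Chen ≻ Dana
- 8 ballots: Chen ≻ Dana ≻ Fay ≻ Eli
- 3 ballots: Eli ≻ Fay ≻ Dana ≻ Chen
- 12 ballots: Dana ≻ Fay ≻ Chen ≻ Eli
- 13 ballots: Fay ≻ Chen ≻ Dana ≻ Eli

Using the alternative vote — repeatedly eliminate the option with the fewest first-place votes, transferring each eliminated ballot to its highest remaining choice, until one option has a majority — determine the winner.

Dana

Round 1: Fay 16, Dana 12, Chen 8, Eli 3. Eli has the fewest and is eliminated.
Round 2: Fay 19, Dana 12, Chen 8. Chen has the fewest and is eliminated.
Round 3: Dana 20, Fay 19. Dana has a majority.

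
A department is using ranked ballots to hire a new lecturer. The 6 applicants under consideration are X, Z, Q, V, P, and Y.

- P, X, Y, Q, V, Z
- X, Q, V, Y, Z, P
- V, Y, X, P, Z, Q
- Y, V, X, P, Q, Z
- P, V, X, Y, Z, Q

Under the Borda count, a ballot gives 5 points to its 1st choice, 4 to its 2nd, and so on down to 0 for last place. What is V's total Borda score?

17

Borda scores:
  X: 4 + 5 + 3 + 3 + 3 = 18
  Z: 0 + 1 + 1 + 0 + 1 = 3
  Q: 2 + 4 + 0 + 1 + 0 = 7
  V: 1 + 3 + 5 + 4 + 4 = 17
  P: 5 + 0 + 2 + 2 + 5 = 14
  Y: 3 + 2 + 4 + 5 + 2 = 16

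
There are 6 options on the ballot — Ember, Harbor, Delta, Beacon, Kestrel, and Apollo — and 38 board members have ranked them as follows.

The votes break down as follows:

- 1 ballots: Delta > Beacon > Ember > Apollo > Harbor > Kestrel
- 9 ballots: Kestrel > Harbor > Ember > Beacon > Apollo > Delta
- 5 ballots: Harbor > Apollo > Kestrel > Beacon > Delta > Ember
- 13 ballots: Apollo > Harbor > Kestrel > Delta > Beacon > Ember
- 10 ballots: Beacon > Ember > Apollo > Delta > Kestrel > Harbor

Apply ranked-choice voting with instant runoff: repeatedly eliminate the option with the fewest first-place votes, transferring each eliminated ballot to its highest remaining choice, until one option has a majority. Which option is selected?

Round 1: Apollo 13, Beacon 10, Kestrel 9, Harbor 5, Delta 1, Ember 0. Ember has the fewest and is eliminated.
Round 2: Apollo 13, Beacon 10, Kestrel 9, Harbor 5, Delta 1. Delta has the fewest and is eliminated.
Round 3: Apollo 13, Beacon 11, Kestrel 9, Harbor 5. Harbor has the fewest and is eliminated.
Round 4: Apollo 18, Beacon 11, Kestrel 9. Kestrel has the fewest and is eliminated.
Round 5: Beacon 20, Apollo 18. Beacon has a majority.

Beacon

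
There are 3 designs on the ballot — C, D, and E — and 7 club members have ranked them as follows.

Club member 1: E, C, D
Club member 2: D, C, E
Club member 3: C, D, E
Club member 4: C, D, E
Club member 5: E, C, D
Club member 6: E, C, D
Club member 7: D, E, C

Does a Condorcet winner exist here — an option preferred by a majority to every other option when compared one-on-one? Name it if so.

Head-to-head results (7 voters total):
C vs D: C wins 5–2.
C vs E: E wins 4–3.
D vs E: D wins 4–3.
No candidate beats all others: C beats D beats E beats C, a majority cycle.

No Condorcet winner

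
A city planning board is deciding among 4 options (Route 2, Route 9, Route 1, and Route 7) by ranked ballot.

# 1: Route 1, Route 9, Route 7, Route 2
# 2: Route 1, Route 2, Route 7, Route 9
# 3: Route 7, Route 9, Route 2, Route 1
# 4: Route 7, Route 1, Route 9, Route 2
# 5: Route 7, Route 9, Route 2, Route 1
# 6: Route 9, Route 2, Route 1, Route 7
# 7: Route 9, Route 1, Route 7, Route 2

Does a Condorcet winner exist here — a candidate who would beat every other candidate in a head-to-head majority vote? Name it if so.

None — there is no Condorcet winner

Head-to-head results (7 voters total):
Route 2 vs Route 9: Route 9 wins 6–1.
Route 2 vs Route 1: Route 1 wins 4–3.
Route 2 vs Route 7: Route 7 wins 5–2.
Route 9 vs Route 1: Route 9 wins 4–3.
Route 9 vs Route 7: Route 7 wins 4–3.
Route 1 vs Route 7: Route 1 wins 4–3.
No candidate beats all others: Route 9 beats Route 1 beats Route 7 beats Route 9, a majority cycle.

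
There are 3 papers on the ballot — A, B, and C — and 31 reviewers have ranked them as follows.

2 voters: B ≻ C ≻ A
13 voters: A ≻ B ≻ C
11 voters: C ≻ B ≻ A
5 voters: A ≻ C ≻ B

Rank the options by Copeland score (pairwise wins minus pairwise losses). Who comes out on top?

A

Pairwise results:
  A vs B: A wins 18–13.
  A vs C: A wins 18–13.
  B vs C: C wins 16–15.
Copeland scores (wins − losses):
  A: 2 − 0 = 2
  B: 0 − 2 = -2
  C: 1 − 1 = 0
A has the best Copeland score.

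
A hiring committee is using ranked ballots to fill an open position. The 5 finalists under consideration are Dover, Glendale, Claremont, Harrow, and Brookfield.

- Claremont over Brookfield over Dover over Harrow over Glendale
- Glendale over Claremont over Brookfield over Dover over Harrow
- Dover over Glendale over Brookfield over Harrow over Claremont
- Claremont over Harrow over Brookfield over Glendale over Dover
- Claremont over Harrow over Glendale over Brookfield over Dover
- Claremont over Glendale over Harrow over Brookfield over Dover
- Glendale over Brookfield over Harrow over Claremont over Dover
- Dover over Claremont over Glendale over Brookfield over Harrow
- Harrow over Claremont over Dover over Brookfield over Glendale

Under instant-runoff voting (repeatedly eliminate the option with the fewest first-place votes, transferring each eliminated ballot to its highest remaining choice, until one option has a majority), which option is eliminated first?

Round 1: Claremont 4, Dover 2, Glendale 2, Harrow 1, Brookfield 0. Brookfield has the fewest and is eliminated.
Round 2: Claremont 4, Dover 2, Glendale 2, Harrow 1. Harrow has the fewest and is eliminated.
Round 3: Claremont 5, Dover 2, Glendale 2. Claremont has a majority.

Brookfield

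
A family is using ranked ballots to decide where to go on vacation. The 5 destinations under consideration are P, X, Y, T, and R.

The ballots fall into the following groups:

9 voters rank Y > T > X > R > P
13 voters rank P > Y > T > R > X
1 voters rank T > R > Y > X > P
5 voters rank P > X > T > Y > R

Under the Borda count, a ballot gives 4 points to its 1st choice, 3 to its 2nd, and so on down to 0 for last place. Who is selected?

Y

Borda scores:
  P: 9·0 + 13·4 + 0 + 5·4 = 72
  X: 9·2 + 13·0 + 1 + 5·3 = 34
  Y: 9·4 + 13·3 + 2 + 5·1 = 82
  T: 9·3 + 13·2 + 4 + 5·2 = 67
  R: 9·1 + 13·1 + 3 + 5·0 = 25
Y has the highest total.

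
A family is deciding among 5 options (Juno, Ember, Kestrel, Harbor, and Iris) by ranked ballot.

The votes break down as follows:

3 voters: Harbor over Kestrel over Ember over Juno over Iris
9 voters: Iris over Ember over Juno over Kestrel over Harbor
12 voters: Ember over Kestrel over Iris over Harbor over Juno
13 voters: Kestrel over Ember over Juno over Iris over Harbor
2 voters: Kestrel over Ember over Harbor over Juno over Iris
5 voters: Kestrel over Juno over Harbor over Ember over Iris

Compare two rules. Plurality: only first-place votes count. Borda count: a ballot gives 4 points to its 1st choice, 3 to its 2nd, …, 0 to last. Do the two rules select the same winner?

Yes

Plurality first-place counts: Juno 0, Ember 12, Kestrel 20, Harbor 3, Iris 9 → Kestrel.
Borda totals: Juno 64, Ember 131, Kestrel 134, Harbor 38, Iris 73 → Kestrel.
The two rules agree on Kestrel.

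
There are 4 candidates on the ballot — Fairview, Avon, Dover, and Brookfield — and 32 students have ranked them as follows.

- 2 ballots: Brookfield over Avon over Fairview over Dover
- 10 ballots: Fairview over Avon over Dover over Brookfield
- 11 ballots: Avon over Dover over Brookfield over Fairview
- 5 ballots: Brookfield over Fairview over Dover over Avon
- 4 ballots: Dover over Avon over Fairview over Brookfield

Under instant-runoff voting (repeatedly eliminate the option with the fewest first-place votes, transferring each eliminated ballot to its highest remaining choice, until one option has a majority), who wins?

Round 1: Avon 11, Fairview 10, Brookfield 7, Dover 4. Dover has the fewest and is eliminated.
Round 2: Avon 15, Fairview 10, Brookfield 7. Brookfield has the fewest and is eliminated.
Round 3: Avon 17, Fairview 15. Avon has a majority.

Avon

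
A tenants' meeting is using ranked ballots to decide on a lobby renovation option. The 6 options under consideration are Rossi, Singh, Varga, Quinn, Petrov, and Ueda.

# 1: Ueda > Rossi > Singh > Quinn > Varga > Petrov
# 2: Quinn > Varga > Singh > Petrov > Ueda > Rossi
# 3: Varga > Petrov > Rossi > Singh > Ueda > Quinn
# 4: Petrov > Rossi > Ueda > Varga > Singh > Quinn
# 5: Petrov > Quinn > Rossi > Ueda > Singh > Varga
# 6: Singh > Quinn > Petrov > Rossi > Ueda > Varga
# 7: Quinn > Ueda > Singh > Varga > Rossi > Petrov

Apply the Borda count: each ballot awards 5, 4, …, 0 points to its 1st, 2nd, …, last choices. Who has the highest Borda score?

Borda scores:
  Rossi: 4 + 0 + 3 + 4 + 3 + 2 + 1 = 17
  Singh: 3 + 3 + 2 + 1 + 1 + 5 + 3 = 18
  Varga: 1 + 4 + 5 + 2 + 0 + 0 + 2 = 14
  Quinn: 2 + 5 + 0 + 0 + 4 + 4 + 5 = 20
  Petrov: 0 + 2 + 4 + 5 + 5 + 3 + 0 = 19
  Ueda: 5 + 1 + 1 + 3 + 2 + 1 + 4 = 17
Quinn has the highest total.

Quinn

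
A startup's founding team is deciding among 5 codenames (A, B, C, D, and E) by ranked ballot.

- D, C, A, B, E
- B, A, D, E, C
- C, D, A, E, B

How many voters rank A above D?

Ballots ranking A above D: 1.
Ballots ranking D above A: 2.
So 1 of 3 voters prefer A to D.

1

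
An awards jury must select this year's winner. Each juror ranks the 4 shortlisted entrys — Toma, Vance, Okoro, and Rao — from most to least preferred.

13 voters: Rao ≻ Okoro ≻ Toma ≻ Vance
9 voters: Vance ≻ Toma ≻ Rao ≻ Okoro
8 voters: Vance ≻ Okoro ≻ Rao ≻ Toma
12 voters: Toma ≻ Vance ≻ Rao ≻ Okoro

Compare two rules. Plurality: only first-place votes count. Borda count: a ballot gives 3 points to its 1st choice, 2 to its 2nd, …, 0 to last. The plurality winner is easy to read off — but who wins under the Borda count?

Plurality first-place counts: Toma 12, Vance 17, Okoro 0, Rao 13 → Vance.
Borda totals: Toma 67, Vance 75, Okoro 42, Rao 68 → Vance.

Vance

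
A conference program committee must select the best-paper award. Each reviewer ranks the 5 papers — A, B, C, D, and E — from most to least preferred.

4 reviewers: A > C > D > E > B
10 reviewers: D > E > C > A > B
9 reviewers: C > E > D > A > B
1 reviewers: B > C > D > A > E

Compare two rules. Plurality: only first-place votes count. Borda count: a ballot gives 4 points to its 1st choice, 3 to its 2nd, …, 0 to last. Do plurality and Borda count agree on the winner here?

No

Plurality first-place counts: A 4, B 1, C 9, D 10, E 0 → D.
Borda totals: A 36, B 4, C 71, D 68, E 61 → C.
The two rules disagree: plurality picks D, Borda picks C.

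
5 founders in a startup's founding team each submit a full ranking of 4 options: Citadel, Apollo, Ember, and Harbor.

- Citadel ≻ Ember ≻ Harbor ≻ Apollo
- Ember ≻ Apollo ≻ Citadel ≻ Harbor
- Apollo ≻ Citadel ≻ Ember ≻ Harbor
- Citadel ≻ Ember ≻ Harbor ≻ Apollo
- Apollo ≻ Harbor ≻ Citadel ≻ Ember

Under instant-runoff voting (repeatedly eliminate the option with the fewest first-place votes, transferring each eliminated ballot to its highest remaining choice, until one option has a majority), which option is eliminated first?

Round 1: Citadel 2, Apollo 2, Ember 1, Harbor 0. Harbor has the fewest and is eliminated.
Round 2: Citadel 2, Apollo 2, Ember 1. Ember has the fewest and is eliminated.
Round 3: Apollo 3, Citadel 2. Apollo has a majority.

Harbor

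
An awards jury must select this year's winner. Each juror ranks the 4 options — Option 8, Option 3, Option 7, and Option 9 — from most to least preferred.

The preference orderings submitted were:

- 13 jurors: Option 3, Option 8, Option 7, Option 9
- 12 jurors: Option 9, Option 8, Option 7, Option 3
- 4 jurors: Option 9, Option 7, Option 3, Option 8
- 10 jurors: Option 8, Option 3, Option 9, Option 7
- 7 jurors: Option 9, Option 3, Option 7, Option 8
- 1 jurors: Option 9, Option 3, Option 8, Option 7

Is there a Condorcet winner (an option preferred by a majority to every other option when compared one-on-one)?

Yes

Head-to-head results (47 voters total):
Option 8 vs Option 3: Option 3 wins 25–22.
Option 8 vs Option 7: Option 8 wins 36–11.
Option 8 vs Option 9: Option 9 wins 24–23.
Option 3 vs Option 7: Option 3 wins 31–16.
Option 3 vs Option 9: Option 9 wins 24–23.
Option 7 vs Option 9: Option 9 wins 34–13.
Option 9 beats each rival — Option 8 (24–23), Option 3 (24–23), Option 7 (34–13) — so Option 9 is the Condorcet winner.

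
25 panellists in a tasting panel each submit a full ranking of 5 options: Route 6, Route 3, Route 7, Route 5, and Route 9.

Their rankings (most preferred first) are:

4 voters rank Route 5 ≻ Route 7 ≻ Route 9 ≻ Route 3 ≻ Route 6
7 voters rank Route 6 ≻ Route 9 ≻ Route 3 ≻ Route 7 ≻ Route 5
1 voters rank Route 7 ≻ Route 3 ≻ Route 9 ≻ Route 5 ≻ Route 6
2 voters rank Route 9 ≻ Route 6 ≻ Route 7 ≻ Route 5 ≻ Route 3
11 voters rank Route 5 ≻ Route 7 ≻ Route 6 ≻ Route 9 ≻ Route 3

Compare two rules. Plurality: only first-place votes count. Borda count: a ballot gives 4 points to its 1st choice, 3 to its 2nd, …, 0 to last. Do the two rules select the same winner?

Plurality first-place counts: Route 6 7, Route 3 0, Route 7 1, Route 5 15, Route 9 2 → Route 5.
Borda totals: Route 6 56, Route 3 21, Route 7 60, Route 5 63, Route 9 50 → Route 5.
The two rules agree on Route 5.

Yes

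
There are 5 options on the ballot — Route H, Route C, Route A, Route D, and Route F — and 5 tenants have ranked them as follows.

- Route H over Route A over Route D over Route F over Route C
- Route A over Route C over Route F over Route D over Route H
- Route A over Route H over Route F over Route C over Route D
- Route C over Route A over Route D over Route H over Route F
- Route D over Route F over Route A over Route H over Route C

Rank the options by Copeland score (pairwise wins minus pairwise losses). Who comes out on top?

Route A

Pairwise results:
  Route H vs Route C: Route H wins 3–2.
  Route H vs Route A: Route A wins 4–1.
  Route H vs Route D: Route D wins 3–2.
  Route H vs Route F: Route H wins 3–2.
  Route C vs Route A: Route A wins 4–1.
  Route C vs Route D: Route C wins 3–2.
  Route C vs Route F: Route F wins 3–2.
  Route A vs Route D: Route A wins 4–1.
  Route A vs Route F: Route A wins 4–1.
  Route D vs Route F: Route D wins 3–2.
Copeland scores (wins − losses):
  Route H: 2 − 2 = 0
  Route C: 1 − 3 = -2
  Route A: 4 − 0 = 4
  Route D: 2 − 2 = 0
  Route F: 1 − 3 = -2
Route A has the best Copeland score.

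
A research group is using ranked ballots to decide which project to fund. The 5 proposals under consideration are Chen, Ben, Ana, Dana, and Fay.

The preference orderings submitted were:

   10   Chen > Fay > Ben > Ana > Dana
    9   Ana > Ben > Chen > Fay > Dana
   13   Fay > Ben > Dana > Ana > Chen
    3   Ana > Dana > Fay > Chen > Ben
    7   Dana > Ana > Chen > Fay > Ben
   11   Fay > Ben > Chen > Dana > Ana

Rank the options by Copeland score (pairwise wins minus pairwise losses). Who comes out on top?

Fay

Pairwise results:
  Chen vs Ben: Ben wins 33–20.
  Chen vs Ana: Ana wins 32–21.
  Chen vs Dana: Chen wins 30–23.
  Chen vs Fay: Fay wins 27–26.
  Ben vs Ana: Ben wins 34–19.
  Ben vs Dana: Ben wins 43–10.
  Ben vs Fay: Fay wins 44–9.
  Ana vs Dana: Dana wins 31–22.
  Ana vs Fay: Fay wins 34–19.
  Dana vs Fay: Fay wins 43–10.
Copeland scores (wins − losses):
  Chen: 1 − 3 = -2
  Ben: 3 − 1 = 2
  Ana: 1 − 3 = -2
  Dana: 1 − 3 = -2
  Fay: 4 − 0 = 4
Fay has the best Copeland score.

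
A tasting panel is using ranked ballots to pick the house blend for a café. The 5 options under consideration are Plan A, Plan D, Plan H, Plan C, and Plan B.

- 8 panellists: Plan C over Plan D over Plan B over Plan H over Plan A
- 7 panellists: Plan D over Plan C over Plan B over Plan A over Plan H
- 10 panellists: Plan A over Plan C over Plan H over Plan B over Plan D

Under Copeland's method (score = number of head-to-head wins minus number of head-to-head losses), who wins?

Plan C

Pairwise results:
  Plan A vs Plan D: Plan D wins 15–10.
  Plan A vs Plan H: Plan A wins 17–8.
  Plan A vs Plan C: Plan C wins 15–10.
  Plan A vs Plan B: Plan B wins 15–10.
  Plan D vs Plan H: Plan D wins 15–10.
  Plan D vs Plan C: Plan C wins 18–7.
  Plan D vs Plan B: Plan D wins 15–10.
  Plan H vs Plan C: Plan C wins 25–0.
  Plan H vs Plan B: Plan B wins 15–10.
  Plan C vs Plan B: Plan C wins 25–0.
Copeland scores (wins − losses):
  Plan A: 1 − 3 = -2
  Plan D: 3 − 1 = 2
  Plan H: 0 − 4 = -4
  Plan C: 4 − 0 = 4
  Plan B: 2 − 2 = 0
Plan C has the best Copeland score.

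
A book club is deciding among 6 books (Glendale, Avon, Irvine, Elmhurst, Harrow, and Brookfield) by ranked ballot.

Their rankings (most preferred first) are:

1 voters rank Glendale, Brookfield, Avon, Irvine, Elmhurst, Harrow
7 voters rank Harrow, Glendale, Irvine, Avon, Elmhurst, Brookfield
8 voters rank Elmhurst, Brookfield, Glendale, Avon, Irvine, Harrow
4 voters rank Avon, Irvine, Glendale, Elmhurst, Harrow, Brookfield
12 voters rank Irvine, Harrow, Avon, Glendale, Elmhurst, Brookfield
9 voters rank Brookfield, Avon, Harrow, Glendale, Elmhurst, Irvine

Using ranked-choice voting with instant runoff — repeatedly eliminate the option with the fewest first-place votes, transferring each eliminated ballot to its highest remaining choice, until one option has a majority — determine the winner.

Round 1: Irvine 12, Brookfield 9, Elmhurst 8, Harrow 7, Avon 4, Glendale 1. Glendale has the fewest and is eliminated.
Round 2: Irvine 12, Brookfield 10, Elmhurst 8, Harrow 7, Avon 4. Avon has the fewest and is eliminated.
Round 3: Irvine 16, Brookfield 10, Elmhurst 8, Harrow 7. Harrow has the fewest and is eliminated.
Round 4: Irvine 23, Brookfield 10, Elmhurst 8. Irvine has a majority.

Irvine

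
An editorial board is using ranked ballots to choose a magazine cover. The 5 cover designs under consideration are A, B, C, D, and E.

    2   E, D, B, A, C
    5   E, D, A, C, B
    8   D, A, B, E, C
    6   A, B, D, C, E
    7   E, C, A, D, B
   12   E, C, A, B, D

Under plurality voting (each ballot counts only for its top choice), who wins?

E

First-place vote totals:
  A: 6
  B: 0
  C: 0
  D: 8
  E: 26
E has the most first-place votes.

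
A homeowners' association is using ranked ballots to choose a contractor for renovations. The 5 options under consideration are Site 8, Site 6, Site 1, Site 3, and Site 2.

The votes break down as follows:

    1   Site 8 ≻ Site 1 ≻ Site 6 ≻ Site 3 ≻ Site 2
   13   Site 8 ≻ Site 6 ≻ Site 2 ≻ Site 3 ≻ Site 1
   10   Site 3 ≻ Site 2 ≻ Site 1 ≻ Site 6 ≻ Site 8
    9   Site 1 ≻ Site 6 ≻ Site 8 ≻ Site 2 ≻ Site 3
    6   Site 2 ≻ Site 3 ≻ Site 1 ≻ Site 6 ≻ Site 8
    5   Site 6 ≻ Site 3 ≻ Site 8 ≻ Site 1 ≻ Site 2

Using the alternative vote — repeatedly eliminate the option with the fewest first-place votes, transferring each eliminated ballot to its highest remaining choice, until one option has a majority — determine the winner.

Round 1: Site 8 14, Site 3 10, Site 1 9, Site 2 6, Site 6 5. Site 6 has the fewest and is eliminated.
Round 2: Site 3 15, Site 8 14, Site 1 9, Site 2 6. Site 2 has the fewest and is eliminated.
Round 3: Site 3 21, Site 8 14, Site 1 9. Site 1 has the fewest and is eliminated.
Round 4: Site 8 23, Site 3 21. Site 8 has a majority.

Site 8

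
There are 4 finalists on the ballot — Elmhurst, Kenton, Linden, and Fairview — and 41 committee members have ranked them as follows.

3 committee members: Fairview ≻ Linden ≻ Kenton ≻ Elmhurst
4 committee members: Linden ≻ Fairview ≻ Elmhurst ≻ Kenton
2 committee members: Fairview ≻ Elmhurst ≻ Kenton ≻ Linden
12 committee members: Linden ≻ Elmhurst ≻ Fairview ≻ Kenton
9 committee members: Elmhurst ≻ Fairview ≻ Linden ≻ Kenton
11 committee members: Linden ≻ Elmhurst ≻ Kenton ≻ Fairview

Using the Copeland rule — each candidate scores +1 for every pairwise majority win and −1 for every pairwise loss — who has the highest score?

Linden

Pairwise results:
  Elmhurst vs Kenton: Elmhurst wins 38–3.
  Elmhurst vs Linden: Linden wins 30–11.
  Elmhurst vs Fairview: Elmhurst wins 32–9.
  Kenton vs Linden: Linden wins 39–2.
  Kenton vs Fairview: Fairview wins 30–11.
  Linden vs Fairview: Linden wins 27–14.
Copeland scores (wins − losses):
  Elmhurst: 2 − 1 = 1
  Kenton: 0 − 3 = -3
  Linden: 3 − 0 = 3
  Fairview: 1 − 2 = -1
Linden has the best Copeland score.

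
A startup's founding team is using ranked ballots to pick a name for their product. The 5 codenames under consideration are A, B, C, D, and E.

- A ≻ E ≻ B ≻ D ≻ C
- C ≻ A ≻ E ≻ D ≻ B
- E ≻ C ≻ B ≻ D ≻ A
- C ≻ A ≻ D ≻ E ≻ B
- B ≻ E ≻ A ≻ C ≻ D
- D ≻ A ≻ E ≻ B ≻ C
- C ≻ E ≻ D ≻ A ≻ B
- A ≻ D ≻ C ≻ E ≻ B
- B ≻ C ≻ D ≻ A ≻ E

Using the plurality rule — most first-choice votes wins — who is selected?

First-place vote totals:
  A: 2
  B: 2
  C: 3
  D: 1
  E: 1
C has the most first-place votes.

C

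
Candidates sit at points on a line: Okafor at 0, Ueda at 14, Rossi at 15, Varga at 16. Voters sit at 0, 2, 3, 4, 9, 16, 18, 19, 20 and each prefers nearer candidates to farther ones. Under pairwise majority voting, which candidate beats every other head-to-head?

With single-peaked preferences on a line, the Condorcet winner is the candidate closest to the median voter.
The median voter (position 9) is closest to Ueda at 14.
Check: Ueda vs Varga — voters closer to Ueda: 5 of 9.

Ueda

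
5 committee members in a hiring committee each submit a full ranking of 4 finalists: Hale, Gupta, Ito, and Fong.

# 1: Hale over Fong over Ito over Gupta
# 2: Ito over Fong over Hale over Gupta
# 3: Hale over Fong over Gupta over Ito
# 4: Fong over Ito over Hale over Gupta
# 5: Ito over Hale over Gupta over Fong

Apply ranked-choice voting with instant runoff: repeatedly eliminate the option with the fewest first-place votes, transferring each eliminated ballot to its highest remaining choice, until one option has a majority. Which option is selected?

Ito

Round 1: Hale 2, Ito 2, Fong 1, Gupta 0. Gupta has the fewest and is eliminated.
Round 2: Hale 2, Ito 2, Fong 1. Fong has the fewest and is eliminated.
Round 3: Ito 3, Hale 2. Ito has a majority.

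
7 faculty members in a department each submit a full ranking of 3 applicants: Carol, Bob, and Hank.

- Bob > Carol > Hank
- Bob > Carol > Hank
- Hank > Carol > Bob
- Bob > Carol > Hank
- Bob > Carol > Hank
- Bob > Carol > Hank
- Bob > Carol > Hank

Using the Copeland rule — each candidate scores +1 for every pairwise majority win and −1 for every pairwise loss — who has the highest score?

Bob

Pairwise results:
  Carol vs Bob: Bob wins 6–1.
  Carol vs Hank: Carol wins 6–1.
  Bob vs Hank: Bob wins 6–1.
Copeland scores (wins − losses):
  Carol: 1 − 1 = 0
  Bob: 2 − 0 = 2
  Hank: 0 − 2 = -2
Bob has the best Copeland score.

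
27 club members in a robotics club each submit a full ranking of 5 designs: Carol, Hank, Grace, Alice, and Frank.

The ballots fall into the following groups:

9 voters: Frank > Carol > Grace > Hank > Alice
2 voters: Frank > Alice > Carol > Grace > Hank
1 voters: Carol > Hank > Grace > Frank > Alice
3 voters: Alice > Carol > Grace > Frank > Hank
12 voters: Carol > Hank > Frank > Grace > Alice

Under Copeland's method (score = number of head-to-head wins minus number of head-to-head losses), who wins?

Carol

Pairwise results:
  Carol vs Hank: Carol wins 27–0.
  Carol vs Grace: Carol wins 27–0.
  Carol vs Alice: Carol wins 22–5.
  Carol vs Frank: Carol wins 16–11.
  Hank vs Grace: Grace wins 14–13.
  Hank vs Alice: Hank wins 22–5.
  Hank vs Frank: Frank wins 14–13.
  Grace vs Alice: Grace wins 22–5.
  Grace vs Frank: Frank wins 23–4.
  Alice vs Frank: Frank wins 24–3.
Copeland scores (wins − losses):
  Carol: 4 − 0 = 4
  Hank: 1 − 3 = -2
  Grace: 2 − 2 = 0
  Alice: 0 − 4 = -4
  Frank: 3 − 1 = 2
Carol has the best Copeland score.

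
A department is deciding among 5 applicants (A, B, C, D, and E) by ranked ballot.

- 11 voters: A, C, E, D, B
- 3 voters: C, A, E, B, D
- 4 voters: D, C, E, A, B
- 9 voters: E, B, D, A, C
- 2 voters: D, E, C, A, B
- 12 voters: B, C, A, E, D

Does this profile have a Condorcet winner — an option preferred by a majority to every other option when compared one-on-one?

No

Head-to-head results (41 voters total):
A vs B: B wins 21–20.
A vs C: C wins 21–20.
A vs D: A wins 26–15.
A vs E: A wins 26–15.
B vs C: B wins 21–20.
B vs D: B wins 24–17.
B vs E: E wins 29–12.
C vs D: C wins 26–15.
C vs E: C wins 30–11.
D vs E: E wins 35–6.
No candidate beats all others: A beats E beats B beats A, a majority cycle.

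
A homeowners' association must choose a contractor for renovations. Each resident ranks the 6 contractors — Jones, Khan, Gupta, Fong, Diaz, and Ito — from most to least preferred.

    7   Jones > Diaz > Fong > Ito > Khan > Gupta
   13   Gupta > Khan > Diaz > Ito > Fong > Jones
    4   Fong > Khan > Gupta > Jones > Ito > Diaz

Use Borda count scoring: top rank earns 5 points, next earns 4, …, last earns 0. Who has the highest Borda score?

Borda scores:
  Jones: 7·5 + 13·0 + 4·2 = 43
  Khan: 7·1 + 13·4 + 4·4 = 75
  Gupta: 7·0 + 13·5 + 4·3 = 77
  Fong: 7·3 + 13·1 + 4·5 = 54
  Diaz: 7·4 + 13·3 + 4·0 = 67
  Ito: 7·2 + 13·2 + 4·1 = 44
Gupta has the highest total.

Gupta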